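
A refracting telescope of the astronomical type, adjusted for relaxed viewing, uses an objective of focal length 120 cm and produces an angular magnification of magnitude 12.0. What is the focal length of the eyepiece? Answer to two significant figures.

|M| = f_obj/f_eye, so f_eye = f_obj/|M| = 120/12.0 = 10.000 cm.

10 cm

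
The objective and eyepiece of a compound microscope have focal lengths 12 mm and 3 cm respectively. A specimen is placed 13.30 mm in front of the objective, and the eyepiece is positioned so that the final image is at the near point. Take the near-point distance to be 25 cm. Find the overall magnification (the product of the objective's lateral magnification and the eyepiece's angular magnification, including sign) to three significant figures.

Convert to cm: f_obj = 12 mm = 1.2 cm; d_o = 13.30 mm = 1.33 cm.
Objective: 1/d_i = 1/f_obj - 1/d_o = 1/1.2 - 1/1.33 = 0.08145 cm^-1, so d_i = 12.277 cm.
m_obj = -d_i/d_o = -12.277/1.33 = -9.231.
Eyepiece angular magnification (image at near point): M_eye = 1 + D/f_e = 1 + 25/3 = 9.333.
Overall M = m_obj x M_eye = (-9.231)(9.333) = -86.15.

-86.2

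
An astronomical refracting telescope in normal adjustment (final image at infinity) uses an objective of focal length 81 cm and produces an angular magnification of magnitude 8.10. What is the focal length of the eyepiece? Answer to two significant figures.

10 cm

|M| = f_obj/f_eye, so f_eye = f_obj/|M| = 81/8.1 = 10.000 cm.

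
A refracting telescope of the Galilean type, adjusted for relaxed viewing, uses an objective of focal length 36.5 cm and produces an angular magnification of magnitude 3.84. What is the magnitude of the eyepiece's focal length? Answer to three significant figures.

9.51 cm

|M| = f_obj/|f_eye|, so |f_eye| = f_obj/|M| = 36.5/3.84 = 9.505 cm.
(The eyepiece is diverging, so its signed focal length is -9.505 cm.)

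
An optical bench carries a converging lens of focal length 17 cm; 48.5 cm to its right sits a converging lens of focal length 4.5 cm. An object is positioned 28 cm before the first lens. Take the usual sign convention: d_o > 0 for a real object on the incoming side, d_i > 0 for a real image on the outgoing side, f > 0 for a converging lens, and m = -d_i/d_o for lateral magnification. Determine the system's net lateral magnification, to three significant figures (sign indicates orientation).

First lens: d_i1 = 1/(1/17 - 1/28) = 43.273 cm.
m_1 = -(43.273)/28 = -1.5455.
That image sits 5.227 cm in front of the second lens, so d_o2 = 5.227 cm.
Second lens: d_i2 = 1/(1/4.5 - 1/(5.227)) = 32.344 cm.
m_2 = -(32.344)/(5.227) = -6.1875.
Total m = m_1 x m_2 = (-1.5455)(-6.1875) = 9.5625.

9.56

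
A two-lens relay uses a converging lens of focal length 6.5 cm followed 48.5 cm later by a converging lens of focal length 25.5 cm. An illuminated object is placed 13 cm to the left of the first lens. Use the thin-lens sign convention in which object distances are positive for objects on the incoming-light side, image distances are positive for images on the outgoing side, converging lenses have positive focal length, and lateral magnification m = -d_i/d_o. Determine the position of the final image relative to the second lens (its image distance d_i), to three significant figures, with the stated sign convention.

90.5 cm

First lens: d_i1 = 1/(1/6.5 - 1/13) = 13.000 cm.
That image sits 35.500 cm in front of the second lens, so d_o2 = 35.500 cm.
Second lens: d_i2 = 1/(1/25.5 - 1/(35.500)) = 90.525 cm.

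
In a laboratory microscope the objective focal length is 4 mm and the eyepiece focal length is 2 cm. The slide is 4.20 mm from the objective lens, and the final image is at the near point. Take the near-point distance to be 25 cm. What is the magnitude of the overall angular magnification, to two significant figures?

Convert to cm: f_obj = 4 mm = 0.4 cm; d_o = 4.20 mm = 0.42 cm.
Objective: 1/d_i = 1/f_obj - 1/d_o = 1/0.4 - 1/0.42 = 0.11905 cm^-1, so d_i = 8.400 cm.
m_obj = -d_i/d_o = -8.400/0.42 = -20.000.
Eyepiece angular magnification (image at near point): M_eye = 1 + D/f_e = 1 + 25/2 = 13.500.
Overall M = m_obj x M_eye = (-20.000)(13.500) = -270.00.
|M| = 270.00.

270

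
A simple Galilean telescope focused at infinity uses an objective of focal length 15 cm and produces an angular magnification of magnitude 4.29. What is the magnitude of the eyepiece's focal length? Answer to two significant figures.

|M| = f_obj/|f_eye|, so |f_eye| = f_obj/|M| = 15/4.29 = 3.497 cm.
(The eyepiece is diverging, so its signed focal length is -3.497 cm.)

3.5 cm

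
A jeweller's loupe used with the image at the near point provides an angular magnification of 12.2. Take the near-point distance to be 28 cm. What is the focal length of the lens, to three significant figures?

For the image at the near point, M = 1 + D/f.
f = D/(M - 1) = 28/(12.2 - 1) = 2.500 cm.

2.50 cm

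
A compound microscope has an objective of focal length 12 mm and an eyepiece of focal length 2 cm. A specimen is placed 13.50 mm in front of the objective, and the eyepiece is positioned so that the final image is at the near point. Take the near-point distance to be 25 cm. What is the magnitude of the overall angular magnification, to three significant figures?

108

Convert to cm: f_obj = 12 mm = 1.2 cm; d_o = 13.50 mm = 1.35 cm.
Objective: 1/d_i = 1/f_obj - 1/d_o = 1/1.2 - 1/1.35 = 0.09259 cm^-1, so d_i = 10.800 cm.
m_obj = -d_i/d_o = -10.800/1.35 = -8.000.
Eyepiece angular magnification (image at near point): M_eye = 1 + D/f_e = 1 + 25/2 = 13.500.
Overall M = m_obj x M_eye = (-8.000)(13.500) = -108.00.
|M| = 108.00.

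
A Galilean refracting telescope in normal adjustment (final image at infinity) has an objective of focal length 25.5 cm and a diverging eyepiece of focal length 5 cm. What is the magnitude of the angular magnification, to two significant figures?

|M| = f_obj/|f_eye| = 25.5/5 = 5.100.

5.1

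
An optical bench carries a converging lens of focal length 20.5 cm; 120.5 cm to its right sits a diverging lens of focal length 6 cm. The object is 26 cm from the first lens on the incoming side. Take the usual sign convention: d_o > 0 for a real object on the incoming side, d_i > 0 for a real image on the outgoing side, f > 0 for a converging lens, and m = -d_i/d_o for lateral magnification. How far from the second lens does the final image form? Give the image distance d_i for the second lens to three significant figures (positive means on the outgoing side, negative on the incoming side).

Lens 1: 1/d_i1 = 1/f_1 - 1/d_o1 = 1/20.5 - 1/26 = 0.01032 cm^-1, so d_i1 = 96.909 cm.
That image sits 23.591 cm in front of the second lens, so d_o2 = 23.591 cm.
Lens 2: 1/d_i2 = 1/f_2 - 1/d_o2 = 1/(-6) - 1/(23.591) = -0.20906 cm^-1, so d_i2 = -4.783 cm.

-4.78 cm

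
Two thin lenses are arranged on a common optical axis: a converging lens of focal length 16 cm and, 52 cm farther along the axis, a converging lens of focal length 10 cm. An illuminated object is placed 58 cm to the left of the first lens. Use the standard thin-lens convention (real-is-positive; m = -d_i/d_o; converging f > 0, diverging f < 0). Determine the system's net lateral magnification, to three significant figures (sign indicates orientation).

Lens 1: 1/d_i1 = 1/f_1 - 1/d_o1 = 1/16 - 1/58 = 0.04526 cm^-1, so d_i1 = 22.095 cm.
m_1 = -(22.095)/58 = -0.3810.
Object distance for lens 2: d_o2 = 52 - 22.095 = 29.905 cm.
Lens 2: 1/d_i2 = 1/f_2 - 1/d_o2 = 1/10 - 1/(29.905) = 0.06656 cm^-1, so d_i2 = 15.024 cm.
m_2 = -(15.024)/(29.905) = -0.5024.
Overall magnification: m = m_1 m_2 = 0.1914.

0.191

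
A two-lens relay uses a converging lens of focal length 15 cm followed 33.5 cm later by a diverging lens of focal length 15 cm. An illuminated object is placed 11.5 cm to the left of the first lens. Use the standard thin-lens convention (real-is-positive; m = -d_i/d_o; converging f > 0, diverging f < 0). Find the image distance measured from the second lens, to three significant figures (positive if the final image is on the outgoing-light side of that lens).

-12.7 cm

First lens: d_i1 = 1/(1/15 - 1/11.5) = -49.286 cm.
With d_i1 < 0 the first image is virtual and lies on the object side; the object distance for lens 2 is d_o2 = 33.5 - (-49.286) = 82.786 cm.
Second lens: d_i2 = 1/(1/(-15) - 1/(82.786)) = -12.699 cm.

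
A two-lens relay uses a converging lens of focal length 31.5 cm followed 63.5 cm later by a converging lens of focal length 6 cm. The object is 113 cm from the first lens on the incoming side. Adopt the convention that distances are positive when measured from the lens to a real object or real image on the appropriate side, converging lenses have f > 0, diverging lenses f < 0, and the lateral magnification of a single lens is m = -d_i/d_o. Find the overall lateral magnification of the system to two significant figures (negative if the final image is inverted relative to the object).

Lens 1: 1/d_i1 = 1/f_1 - 1/d_o1 = 1/31.5 - 1/113 = 0.02290 cm^-1, so d_i1 = 43.675 cm.
m_1 = -(43.675)/113 = -0.3865.
That image sits 19.825 cm in front of the second lens, so d_o2 = 19.825 cm.
Lens 2: 1/d_i2 = 1/f_2 - 1/d_o2 = 1/6 - 1/(19.825) = 0.11623 cm^-1, so d_i2 = 8.604 cm.
m_2 = -(8.604)/(19.825) = -0.4340.
The system's lateral magnification is m_1 m_2 = (-0.3865)(-0.4340) = 0.1677.

0.17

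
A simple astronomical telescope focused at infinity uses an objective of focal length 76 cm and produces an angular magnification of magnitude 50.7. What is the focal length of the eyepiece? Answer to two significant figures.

1.5 cm

|M| = f_obj/f_eye, so f_eye = f_obj/|M| = 76/50.7 = 1.499 cm.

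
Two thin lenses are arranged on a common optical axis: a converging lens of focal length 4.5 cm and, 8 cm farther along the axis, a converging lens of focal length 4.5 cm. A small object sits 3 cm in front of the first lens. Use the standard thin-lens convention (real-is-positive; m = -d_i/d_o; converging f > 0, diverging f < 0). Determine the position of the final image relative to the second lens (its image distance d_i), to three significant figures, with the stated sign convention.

6.12 cm

Lens 1: 1/d_i1 = 1/f_1 - 1/d_o1 = 1/4.5 - 1/3 = -0.11111 cm^-1, so d_i1 = -9.000 cm.
The intermediate image is virtual, 9.000 cm to the left of lens 1, so d_o2 = L - d_i1 = 8 - (-9.000) = 17.000 cm.
Lens 2: 1/d_i2 = 1/f_2 - 1/d_o2 = 1/4.5 - 1/(17.000) = 0.16340 cm^-1, so d_i2 = 6.120 cm.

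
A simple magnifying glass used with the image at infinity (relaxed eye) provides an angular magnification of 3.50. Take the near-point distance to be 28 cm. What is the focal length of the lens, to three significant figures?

8.00 cm

For the image at infinity, M = D/f.
f = D/M = 28/3.5 = 8.000 cm.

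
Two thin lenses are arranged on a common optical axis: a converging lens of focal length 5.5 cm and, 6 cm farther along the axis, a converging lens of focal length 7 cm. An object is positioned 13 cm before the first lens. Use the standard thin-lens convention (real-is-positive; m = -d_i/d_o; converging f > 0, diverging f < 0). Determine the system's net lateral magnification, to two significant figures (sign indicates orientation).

-0.49

Applying the thin-lens equation to the first lens, 1/5.5 = 1/13 + 1/d_i1, which gives d_i1 = 9.533 cm.
Its lateral magnification is m_1 = -d_i1/d_o1 = -(9.533)/13 = -0.7333.
This image would form 9.533 cm past lens 1, i.e. 3.533 cm beyond lens 2, so it is a virtual object for lens 2: d_o2 = 6 - 9.533 = -3.533 cm.
Applying the thin-lens equation again with f_2 = 7 cm and d_o2 = -3.533 cm gives d_i2 = 2.348 cm.
m_2 = -(2.348)/(-3.533) = 0.6646.
Total m = m_1 x m_2 = (-0.7333)(0.6646) = -0.4873.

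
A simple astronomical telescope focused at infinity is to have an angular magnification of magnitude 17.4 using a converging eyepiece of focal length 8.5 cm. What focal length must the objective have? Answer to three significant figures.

|M| = f_obj/|f_eye|, so f_obj = |M| x |f_eye| = 17.4 x 8.5 = 147.900 cm.

148 cm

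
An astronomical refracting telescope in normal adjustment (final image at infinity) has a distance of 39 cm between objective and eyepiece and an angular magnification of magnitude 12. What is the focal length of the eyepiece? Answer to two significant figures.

3.0 cm

In normal adjustment the tube length equals f_obj + f_eye and |M| = f_obj/f_eye.
So f_obj = 12 f_eye and 12 f_eye + f_eye = 39 cm, giving f_eye = 39/13 = 3.000 cm and f_obj = 36.000 cm.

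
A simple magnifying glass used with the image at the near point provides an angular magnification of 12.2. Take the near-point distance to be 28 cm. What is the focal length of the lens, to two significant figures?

For the image at the near point, M = 1 + D/f.
f = D/(M - 1) = 28/(12.2 - 1) = 2.500 cm.

2.5 cm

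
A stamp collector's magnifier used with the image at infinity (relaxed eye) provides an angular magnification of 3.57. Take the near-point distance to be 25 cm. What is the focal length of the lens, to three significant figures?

7.00 cm

For the image at infinity, M = D/f.
f = D/M = 25/3.57 = 7.003 cm.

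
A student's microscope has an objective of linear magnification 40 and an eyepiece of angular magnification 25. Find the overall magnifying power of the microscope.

The overall magnification of a compound microscope is the product of the objective and eyepiece magnifications:
M = M_obj x M_eye = 40 x 25 = 1000.

1000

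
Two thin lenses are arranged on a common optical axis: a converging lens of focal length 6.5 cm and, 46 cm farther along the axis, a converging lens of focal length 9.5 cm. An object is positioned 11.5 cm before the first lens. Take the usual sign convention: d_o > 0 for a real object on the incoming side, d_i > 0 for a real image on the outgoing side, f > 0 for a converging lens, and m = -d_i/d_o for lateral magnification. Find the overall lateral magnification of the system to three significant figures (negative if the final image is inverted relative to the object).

First lens: d_i1 = 1/(1/6.5 - 1/11.5) = 14.950 cm.
m_1 = -(14.950)/11.5 = -1.3000.
That image sits 31.050 cm in front of the second lens, so d_o2 = 31.050 cm.
Second lens: d_i2 = 1/(1/9.5 - 1/(31.050)) = 13.688 cm.
m_2 = -(13.688)/(31.050) = -0.4408.
Overall magnification: m = m_1 m_2 = 0.5731.

0.573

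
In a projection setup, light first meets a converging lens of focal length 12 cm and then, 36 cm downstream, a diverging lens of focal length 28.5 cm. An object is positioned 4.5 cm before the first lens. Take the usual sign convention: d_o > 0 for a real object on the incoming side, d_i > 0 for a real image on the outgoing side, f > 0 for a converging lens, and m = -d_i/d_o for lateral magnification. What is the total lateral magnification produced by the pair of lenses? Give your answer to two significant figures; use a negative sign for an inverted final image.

First lens: d_i1 = 1/(1/12 - 1/4.5) = -7.200 cm.
m_1 = -(-7.200)/4.5 = 1.6000.
The intermediate image is virtual, 7.200 cm to the left of lens 1, so d_o2 = L - d_i1 = 36 - (-7.200) = 43.200 cm.
Second lens: d_i2 = 1/(1/(-28.5) - 1/(43.200)) = -17.172 cm.
m_2 = -(-17.172)/(43.200) = 0.3975.
Overall magnification: m = m_1 m_2 = 0.6360.

0.64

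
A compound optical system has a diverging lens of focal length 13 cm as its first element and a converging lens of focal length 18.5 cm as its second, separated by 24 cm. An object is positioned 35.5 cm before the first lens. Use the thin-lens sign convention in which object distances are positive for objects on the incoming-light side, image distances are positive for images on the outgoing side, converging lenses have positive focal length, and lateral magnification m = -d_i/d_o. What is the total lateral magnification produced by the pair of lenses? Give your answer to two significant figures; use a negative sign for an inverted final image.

-0.33

Applying the thin-lens equation to the first lens, 1/(-13) = 1/35.5 + 1/d_i1, which gives d_i1 = -9.515 cm.
Its lateral magnification is m_1 = -d_i1/d_o1 = -(-9.515)/35.5 = 0.2680.
With d_i1 < 0 the first image is virtual and lies on the object side; the object distance for lens 2 is d_o2 = 24 - (-9.515) = 33.515 cm.
Applying the thin-lens equation again with f_2 = 18.5 cm and d_o2 = 33.515 cm gives d_i2 = 41.293 cm.
m_2 = -(41.293)/(33.515) = -1.2321.
Overall magnification: m = m_1 m_2 = -0.3302.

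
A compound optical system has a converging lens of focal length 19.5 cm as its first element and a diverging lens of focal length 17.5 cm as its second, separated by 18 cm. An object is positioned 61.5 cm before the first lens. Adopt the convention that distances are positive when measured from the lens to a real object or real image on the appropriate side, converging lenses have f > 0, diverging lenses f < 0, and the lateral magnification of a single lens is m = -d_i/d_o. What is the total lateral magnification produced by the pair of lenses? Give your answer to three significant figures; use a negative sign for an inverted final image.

-1.17

Applying the thin-lens equation to the first lens, 1/19.5 = 1/61.5 + 1/d_i1, which gives d_i1 = 28.554 cm.
Its lateral magnification is m_1 = -d_i1/d_o1 = -(28.554)/61.5 = -0.4643.
This image would form 28.554 cm past lens 1, i.e. 10.554 cm beyond lens 2, so it is a virtual object for lens 2: d_o2 = 18 - 28.554 = -10.554 cm.
Applying the thin-lens equation again with f_2 = -17.5 cm and d_o2 = -10.554 cm gives d_i2 = 26.587 cm.
m_2 = -(26.587)/(-10.554) = 2.5193.
The system's lateral magnification is m_1 m_2 = (-0.4643)(2.5193) = -1.1697.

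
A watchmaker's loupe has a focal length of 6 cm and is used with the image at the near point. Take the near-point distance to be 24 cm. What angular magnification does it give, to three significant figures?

5.00

M = 1 + D/f = 1 + 24/6 = 5.000.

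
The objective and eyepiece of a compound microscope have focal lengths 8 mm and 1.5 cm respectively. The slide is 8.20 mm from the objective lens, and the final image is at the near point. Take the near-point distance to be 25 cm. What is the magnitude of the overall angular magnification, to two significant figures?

710

Convert to cm: f_obj = 8 mm = 0.8 cm; d_o = 8.20 mm = 0.82 cm.
Objective: 1/d_i = 1/f_obj - 1/d_o = 1/0.8 - 1/0.82 = 0.03049 cm^-1, so d_i = 32.800 cm.
m_obj = -d_i/d_o = -32.800/0.82 = -40.000.
Eyepiece angular magnification (image at near point): M_eye = 1 + D/f_e = 1 + 25/1.5 = 17.667.
Overall M = m_obj x M_eye = (-40.000)(17.667) = -706.67.
|M| = 706.67.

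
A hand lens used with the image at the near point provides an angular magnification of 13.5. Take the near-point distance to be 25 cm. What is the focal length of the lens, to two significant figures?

For the image at the near point, M = 1 + D/f.
f = D/(M - 1) = 25/(13.5 - 1) = 2.000 cm.

2.0 cm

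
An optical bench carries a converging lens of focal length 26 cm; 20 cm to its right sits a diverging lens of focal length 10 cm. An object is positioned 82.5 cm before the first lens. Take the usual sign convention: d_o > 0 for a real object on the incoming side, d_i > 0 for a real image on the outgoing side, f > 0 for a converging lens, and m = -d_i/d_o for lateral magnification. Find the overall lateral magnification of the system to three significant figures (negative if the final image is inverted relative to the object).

0.578

Lens 1: 1/d_i1 = 1/f_1 - 1/d_o1 = 1/26 - 1/82.5 = 0.02634 cm^-1, so d_i1 = 37.965 cm.
m_1 = -(37.965)/82.5 = -0.4602.
This image would form 37.965 cm past lens 1, i.e. 17.965 cm beyond lens 2, so it is a virtual object for lens 2: d_o2 = 20 - 37.965 = -17.965 cm.
Lens 2: 1/d_i2 = 1/f_2 - 1/d_o2 = 1/(-10) - 1/(-17.965) = -0.04433 cm^-1, so d_i2 = -22.556 cm.
m_2 = -(-22.556)/(-17.965) = -1.2556.
Overall magnification: m = m_1 m_2 = 0.5778.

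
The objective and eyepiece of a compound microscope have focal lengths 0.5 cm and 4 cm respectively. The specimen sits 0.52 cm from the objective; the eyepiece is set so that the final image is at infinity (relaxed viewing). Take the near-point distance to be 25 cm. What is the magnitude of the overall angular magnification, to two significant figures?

160

Objective: 1/d_i = 1/f_obj - 1/d_o = 1/0.5 - 1/0.52 = 0.07692 cm^-1, so d_i = 13.000 cm.
m_obj = -d_i/d_o = -13.000/0.52 = -25.000.
Eyepiece angular magnification (image at infinity): M_eye = D/f_e = 25/4 = 6.250.
Overall M = m_obj x M_eye = (-25.000)(6.250) = -156.25.
|M| = 156.25.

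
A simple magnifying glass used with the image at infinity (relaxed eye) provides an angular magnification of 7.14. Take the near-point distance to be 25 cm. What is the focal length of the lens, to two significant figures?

3.5 cm

For the image at infinity, M = D/f.
f = D/M = 25/7.14 = 3.501 cm.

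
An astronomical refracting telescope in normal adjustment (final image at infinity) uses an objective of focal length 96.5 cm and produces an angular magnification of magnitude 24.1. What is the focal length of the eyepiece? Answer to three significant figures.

4.00 cm

|M| = f_obj/f_eye, so f_eye = f_obj/|M| = 96.5/24.1 = 4.004 cm.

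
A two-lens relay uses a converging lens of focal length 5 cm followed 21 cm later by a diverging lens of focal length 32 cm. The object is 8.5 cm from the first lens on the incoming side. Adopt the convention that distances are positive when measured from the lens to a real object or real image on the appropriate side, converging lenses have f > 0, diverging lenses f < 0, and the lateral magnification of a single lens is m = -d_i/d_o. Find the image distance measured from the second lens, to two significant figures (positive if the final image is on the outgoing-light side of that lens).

Applying the thin-lens equation to the first lens, 1/5 = 1/8.5 + 1/d_i1, which gives d_i1 = 12.143 cm.
Object distance for lens 2: d_o2 = 21 - 12.143 = 8.857 cm.
Applying the thin-lens equation again with f_2 = -32 cm and d_o2 = 8.857 cm gives d_i2 = -6.937 cm.

-6.9 cm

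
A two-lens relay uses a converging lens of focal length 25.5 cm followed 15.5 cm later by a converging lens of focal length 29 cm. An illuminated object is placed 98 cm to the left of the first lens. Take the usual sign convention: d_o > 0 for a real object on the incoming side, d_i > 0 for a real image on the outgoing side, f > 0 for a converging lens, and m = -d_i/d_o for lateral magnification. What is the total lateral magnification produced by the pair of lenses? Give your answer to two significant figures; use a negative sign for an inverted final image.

First lens: d_i1 = 1/(1/25.5 - 1/98) = 34.469 cm.
m_1 = -(34.469)/98 = -0.3517.
Since 34.469 cm > 15.5 cm, the first image lies past the second lens and serves as a virtual object: d_o2 = L - d_i1 = -18.969 cm.
Second lens: d_i2 = 1/(1/29 - 1/(-18.969)) = 11.468 cm.
m_2 = -(11.468)/(-18.969) = 0.6046.
Total m = m_1 x m_2 = (-0.3517)(0.6046) = -0.2126.

-0.21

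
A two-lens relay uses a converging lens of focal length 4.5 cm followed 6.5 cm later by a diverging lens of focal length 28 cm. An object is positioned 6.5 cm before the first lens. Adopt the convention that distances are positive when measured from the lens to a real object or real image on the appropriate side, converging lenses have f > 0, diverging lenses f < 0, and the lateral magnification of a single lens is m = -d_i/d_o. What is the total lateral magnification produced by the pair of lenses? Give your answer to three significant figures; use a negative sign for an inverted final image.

Lens 1: 1/d_i1 = 1/f_1 - 1/d_o1 = 1/4.5 - 1/6.5 = 0.06838 cm^-1, so d_i1 = 14.625 cm.
m_1 = -(14.625)/6.5 = -2.2500.
Since 14.625 cm > 6.5 cm, the first image lies past the second lens and serves as a virtual object: d_o2 = L - d_i1 = -8.125 cm.
Lens 2: 1/d_i2 = 1/f_2 - 1/d_o2 = 1/(-28) - 1/(-8.125) = 0.08736 cm^-1, so d_i2 = 11.447 cm.
m_2 = -(11.447)/(-8.125) = 1.4088.
Total m = m_1 x m_2 = (-2.2500)(1.4088) = -3.1698.

-3.17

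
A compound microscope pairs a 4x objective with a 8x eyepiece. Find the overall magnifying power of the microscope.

The overall magnification of a compound microscope is the product of the objective and eyepiece magnifications:
M = M_obj x M_eye = 4 x 8 = 32.

32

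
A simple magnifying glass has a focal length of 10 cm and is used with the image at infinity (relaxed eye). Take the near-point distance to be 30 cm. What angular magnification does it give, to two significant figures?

3.0

M = D/f = 30/10 = 3.000.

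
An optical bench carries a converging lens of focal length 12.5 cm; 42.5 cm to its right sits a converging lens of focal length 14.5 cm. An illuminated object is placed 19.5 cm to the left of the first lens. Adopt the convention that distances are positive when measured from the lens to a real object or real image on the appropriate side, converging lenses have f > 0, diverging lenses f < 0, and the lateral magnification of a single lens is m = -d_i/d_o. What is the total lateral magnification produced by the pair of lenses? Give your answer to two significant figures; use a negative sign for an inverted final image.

-3.8

First lens: d_i1 = 1/(1/12.5 - 1/19.5) = 34.821 cm.
m_1 = -(34.821)/19.5 = -1.7857.
Object distance for lens 2: d_o2 = 42.5 - 34.821 = 7.679 cm.
Second lens: d_i2 = 1/(1/14.5 - 1/(7.679)) = -16.322 cm.
m_2 = -(-16.322)/(7.679) = 2.1257.
Overall magnification: m = m_1 m_2 = -3.7958.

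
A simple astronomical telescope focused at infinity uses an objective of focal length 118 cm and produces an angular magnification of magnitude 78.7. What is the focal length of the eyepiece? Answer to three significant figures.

1.50 cm

|M| = f_obj/f_eye, so f_eye = f_obj/|M| = 118/78.7 = 1.499 cm.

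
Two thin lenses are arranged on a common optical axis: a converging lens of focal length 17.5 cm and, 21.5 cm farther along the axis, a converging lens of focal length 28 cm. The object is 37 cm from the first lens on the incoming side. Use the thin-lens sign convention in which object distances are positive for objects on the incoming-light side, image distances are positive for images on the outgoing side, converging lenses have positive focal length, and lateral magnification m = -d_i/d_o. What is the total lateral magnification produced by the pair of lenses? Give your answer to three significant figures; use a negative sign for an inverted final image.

Applying the thin-lens equation to the first lens, 1/17.5 = 1/37 + 1/d_i1, which gives d_i1 = 33.205 cm.
Its lateral magnification is m_1 = -d_i1/d_o1 = -(33.205)/37 = -0.8974.
This image would form 33.205 cm past lens 1, i.e. 11.705 cm beyond lens 2, so it is a virtual object for lens 2: d_o2 = 21.5 - 33.205 = -11.705 cm.
Applying the thin-lens equation again with f_2 = 28 cm and d_o2 = -11.705 cm gives d_i2 = 8.254 cm.
m_2 = -(8.254)/(-11.705) = 0.7052.
The system's lateral magnification is m_1 m_2 = (-0.8974)(0.7052) = -0.6329.

-0.633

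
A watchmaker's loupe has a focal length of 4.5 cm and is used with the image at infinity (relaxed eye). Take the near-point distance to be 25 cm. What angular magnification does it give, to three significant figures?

5.56

M = D/f = 25/4.5 = 5.556.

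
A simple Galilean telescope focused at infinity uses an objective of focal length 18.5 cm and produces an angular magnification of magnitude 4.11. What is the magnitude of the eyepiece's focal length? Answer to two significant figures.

4.5 cm

|M| = f_obj/|f_eye|, so |f_eye| = f_obj/|M| = 18.5/4.11 = 4.501 cm.
(The eyepiece is diverging, so its signed focal length is -4.501 cm.)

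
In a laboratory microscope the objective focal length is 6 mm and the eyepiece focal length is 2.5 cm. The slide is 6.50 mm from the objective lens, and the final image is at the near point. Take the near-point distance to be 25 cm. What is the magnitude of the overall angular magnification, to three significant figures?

Convert to cm: f_obj = 6 mm = 0.6 cm; d_o = 6.50 mm = 0.65 cm.
Objective: 1/d_i = 1/f_obj - 1/d_o = 1/0.6 - 1/0.65 = 0.12821 cm^-1, so d_i = 7.800 cm.
m_obj = -d_i/d_o = -7.800/0.65 = -12.000.
Eyepiece angular magnification (image at near point): M_eye = 1 + D/f_e = 1 + 25/2.5 = 11.000.
Overall M = m_obj x M_eye = (-12.000)(11.000) = -132.00.
|M| = 132.00.

132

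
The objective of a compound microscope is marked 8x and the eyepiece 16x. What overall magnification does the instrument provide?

128

The overall magnification of a compound microscope is the product of the objective and eyepiece magnifications:
M = M_obj x M_eye = 8 x 16 = 128.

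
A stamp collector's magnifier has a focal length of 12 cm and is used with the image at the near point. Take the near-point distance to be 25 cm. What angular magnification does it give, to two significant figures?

3.1

M = 1 + D/f = 1 + 25/12 = 3.083.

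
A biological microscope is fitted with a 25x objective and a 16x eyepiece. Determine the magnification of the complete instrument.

The overall magnification of a compound microscope is the product of the objective and eyepiece magnifications:
M = M_obj x M_eye = 25 x 16 = 400.

400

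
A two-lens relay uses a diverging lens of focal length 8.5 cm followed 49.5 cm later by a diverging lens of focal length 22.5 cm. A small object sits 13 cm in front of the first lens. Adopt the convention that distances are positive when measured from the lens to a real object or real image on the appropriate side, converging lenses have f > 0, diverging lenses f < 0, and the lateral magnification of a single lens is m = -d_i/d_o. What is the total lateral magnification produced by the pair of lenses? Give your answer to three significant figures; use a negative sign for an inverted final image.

0.115

First lens: d_i1 = 1/(1/(-8.5) - 1/13) = -5.140 cm.
m_1 = -(-5.140)/13 = 0.3953.
The intermediate image is virtual, 5.140 cm to the left of lens 1, so d_o2 = L - d_i1 = 49.5 - (-5.140) = 54.640 cm.
Second lens: d_i2 = 1/(1/(-22.5) - 1/(54.640)) = -15.937 cm.
m_2 = -(-15.937)/(54.640) = 0.2917.
The system's lateral magnification is m_1 m_2 = (0.3953)(0.2917) = 0.1153.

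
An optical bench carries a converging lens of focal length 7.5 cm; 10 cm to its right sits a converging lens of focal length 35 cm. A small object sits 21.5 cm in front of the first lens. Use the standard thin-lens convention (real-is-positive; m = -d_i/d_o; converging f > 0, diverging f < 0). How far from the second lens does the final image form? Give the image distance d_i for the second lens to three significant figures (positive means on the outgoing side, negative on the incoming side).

1.45 cm

Lens 1: 1/d_i1 = 1/f_1 - 1/d_o1 = 1/7.5 - 1/21.5 = 0.08682 cm^-1, so d_i1 = 11.518 cm.
This image would form 11.518 cm past lens 1, i.e. 1.518 cm beyond lens 2, so it is a virtual object for lens 2: d_o2 = 10 - 11.518 = -1.518 cm.
Lens 2: 1/d_i2 = 1/f_2 - 1/d_o2 = 1/35 - 1/(-1.518) = 0.68739 cm^-1, so d_i2 = 1.455 cm.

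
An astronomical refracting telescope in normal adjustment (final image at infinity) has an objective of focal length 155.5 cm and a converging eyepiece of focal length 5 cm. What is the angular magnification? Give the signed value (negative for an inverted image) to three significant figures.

-31.1

M = -f_obj/f_eye = -155.5/(5) = -31.100.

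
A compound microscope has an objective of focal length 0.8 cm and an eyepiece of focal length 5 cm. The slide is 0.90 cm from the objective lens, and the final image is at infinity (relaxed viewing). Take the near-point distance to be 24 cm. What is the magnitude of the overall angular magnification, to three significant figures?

Objective: 1/d_i = 1/f_obj - 1/d_o = 1/0.8 - 1/0.90 = 0.13889 cm^-1, so d_i = 7.200 cm.
m_obj = -d_i/d_o = -7.200/0.90 = -8.000.
Eyepiece angular magnification (image at infinity): M_eye = D/f_e = 24/5 = 4.800.
Overall M = m_obj x M_eye = (-8.000)(4.800) = -38.40.
|M| = 38.40.

38.4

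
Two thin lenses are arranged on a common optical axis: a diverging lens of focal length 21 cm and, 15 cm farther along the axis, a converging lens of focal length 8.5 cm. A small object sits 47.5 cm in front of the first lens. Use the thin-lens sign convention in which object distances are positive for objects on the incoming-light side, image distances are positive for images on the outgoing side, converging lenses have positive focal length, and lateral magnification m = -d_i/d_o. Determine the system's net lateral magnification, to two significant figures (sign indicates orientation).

-0.12

Lens 1: 1/d_i1 = 1/f_1 - 1/d_o1 = 1/(-21) - 1/47.5 = -0.06867 cm^-1, so d_i1 = -14.562 cm.
m_1 = -(-14.562)/47.5 = 0.3066.
With d_i1 < 0 the first image is virtual and lies on the object side; the object distance for lens 2 is d_o2 = 15 - (-14.562) = 29.562 cm.
Lens 2: 1/d_i2 = 1/f_2 - 1/d_o2 = 1/8.5 - 1/(29.562) = 0.08382 cm^-1, so d_i2 = 11.930 cm.
m_2 = -(11.930)/(29.562) = -0.4036.
The system's lateral magnification is m_1 m_2 = (0.3066)(-0.4036) = -0.1237.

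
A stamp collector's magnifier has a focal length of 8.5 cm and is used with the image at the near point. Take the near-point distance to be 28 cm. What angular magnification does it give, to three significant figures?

4.29

M = 1 + D/f = 1 + 28/8.5 = 4.294.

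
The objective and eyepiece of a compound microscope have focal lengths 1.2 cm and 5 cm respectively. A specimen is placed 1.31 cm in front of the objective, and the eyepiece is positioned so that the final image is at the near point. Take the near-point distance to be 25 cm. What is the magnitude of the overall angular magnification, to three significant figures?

Objective: 1/d_i = 1/f_obj - 1/d_o = 1/1.2 - 1/1.31 = 0.06997 cm^-1, so d_i = 14.291 cm.
m_obj = -d_i/d_o = -14.291/1.31 = -10.909.
Eyepiece angular magnification (image at near point): M_eye = 1 + D/f_e = 1 + 25/5 = 6.000.
Overall M = m_obj x M_eye = (-10.909)(6.000) = -65.45.
|M| = 65.45.

65.5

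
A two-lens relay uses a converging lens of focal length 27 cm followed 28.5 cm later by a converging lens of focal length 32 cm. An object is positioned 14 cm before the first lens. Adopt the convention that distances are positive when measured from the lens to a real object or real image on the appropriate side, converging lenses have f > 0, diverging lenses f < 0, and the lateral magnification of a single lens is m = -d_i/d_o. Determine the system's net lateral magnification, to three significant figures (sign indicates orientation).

Lens 1: 1/d_i1 = 1/f_1 - 1/d_o1 = 1/27 - 1/14 = -0.03439 cm^-1, so d_i1 = -29.077 cm.
m_1 = -(-29.077)/14 = 2.0769.
The intermediate image is virtual, 29.077 cm to the left of lens 1, so d_o2 = L - d_i1 = 28.5 - (-29.077) = 57.577 cm.
Lens 2: 1/d_i2 = 1/f_2 - 1/d_o2 = 1/32 - 1/(57.577) = 0.01388 cm^-1, so d_i2 = 72.036 cm.
m_2 = -(72.036)/(57.577) = -1.2511.
The system's lateral magnification is m_1 m_2 = (2.0769)(-1.2511) = -2.5985.

-2.60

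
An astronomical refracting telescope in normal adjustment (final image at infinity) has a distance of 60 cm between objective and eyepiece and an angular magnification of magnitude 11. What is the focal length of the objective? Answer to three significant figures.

55.0 cm

In normal adjustment the tube length equals f_obj + f_eye and |M| = f_obj/f_eye.
So f_obj = 11 f_eye and 11 f_eye + f_eye = 60 cm, giving f_eye = 60/12 = 5.000 cm and f_obj = 55.000 cm.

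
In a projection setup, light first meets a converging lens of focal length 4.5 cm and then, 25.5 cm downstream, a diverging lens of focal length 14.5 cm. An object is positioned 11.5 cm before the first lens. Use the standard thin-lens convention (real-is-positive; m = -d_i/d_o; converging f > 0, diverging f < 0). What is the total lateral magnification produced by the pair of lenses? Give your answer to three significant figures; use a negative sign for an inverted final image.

-0.286

Lens 1: 1/d_i1 = 1/f_1 - 1/d_o1 = 1/4.5 - 1/11.5 = 0.13527 cm^-1, so d_i1 = 7.393 cm.
m_1 = -(7.393)/11.5 = -0.6429.
Object distance for lens 2: d_o2 = 25.5 - 7.393 = 18.107 cm.
Lens 2: 1/d_i2 = 1/f_2 - 1/d_o2 = 1/(-14.5) - 1/(18.107) = -0.12419 cm^-1, so d_i2 = -8.052 cm.
m_2 = -(-8.052)/(18.107) = 0.4447.
The system's lateral magnification is m_1 m_2 = (-0.6429)(0.4447) = -0.2859.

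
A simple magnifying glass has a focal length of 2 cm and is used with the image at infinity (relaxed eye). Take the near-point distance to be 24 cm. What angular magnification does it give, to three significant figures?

M = D/f = 24/2 = 12.000.

12.0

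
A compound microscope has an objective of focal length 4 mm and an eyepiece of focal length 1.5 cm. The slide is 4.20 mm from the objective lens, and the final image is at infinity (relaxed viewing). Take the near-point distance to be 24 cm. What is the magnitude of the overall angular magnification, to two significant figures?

320

Convert to cm: f_obj = 4 mm = 0.4 cm; d_o = 4.20 mm = 0.42 cm.
Objective: 1/d_i = 1/f_obj - 1/d_o = 1/0.4 - 1/0.42 = 0.11905 cm^-1, so d_i = 8.400 cm.
m_obj = -d_i/d_o = -8.400/0.42 = -20.000.
Eyepiece angular magnification (image at infinity): M_eye = D/f_e = 24/1.5 = 16.000.
Overall M = m_obj x M_eye = (-20.000)(16.000) = -320.00.
|M| = 320.00.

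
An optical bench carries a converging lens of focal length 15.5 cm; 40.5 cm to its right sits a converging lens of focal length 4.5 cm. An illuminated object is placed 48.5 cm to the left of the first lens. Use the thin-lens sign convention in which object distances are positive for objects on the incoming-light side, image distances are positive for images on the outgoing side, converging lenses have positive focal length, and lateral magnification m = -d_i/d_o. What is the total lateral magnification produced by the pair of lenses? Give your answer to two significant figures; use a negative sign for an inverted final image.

0.16

First lens: d_i1 = 1/(1/15.5 - 1/48.5) = 22.780 cm.
m_1 = -(22.780)/48.5 = -0.4697.
The intermediate image is 22.780 cm to the right of lens 1, so d_o2 = L - d_i1 = 40.5 - 22.780 = 17.720 cm.
Second lens: d_i2 = 1/(1/4.5 - 1/(17.720)) = 6.032 cm.
m_2 = -(6.032)/(17.720) = -0.3404.
Total m = m_1 x m_2 = (-0.4697)(-0.3404) = 0.1599.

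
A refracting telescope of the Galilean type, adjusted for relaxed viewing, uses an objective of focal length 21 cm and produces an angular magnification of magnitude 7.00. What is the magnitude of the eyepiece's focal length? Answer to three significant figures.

|M| = f_obj/|f_eye|, so |f_eye| = f_obj/|M| = 21/7.0 = 3.000 cm.
(The eyepiece is diverging, so its signed focal length is -3.000 cm.)

3.00 cm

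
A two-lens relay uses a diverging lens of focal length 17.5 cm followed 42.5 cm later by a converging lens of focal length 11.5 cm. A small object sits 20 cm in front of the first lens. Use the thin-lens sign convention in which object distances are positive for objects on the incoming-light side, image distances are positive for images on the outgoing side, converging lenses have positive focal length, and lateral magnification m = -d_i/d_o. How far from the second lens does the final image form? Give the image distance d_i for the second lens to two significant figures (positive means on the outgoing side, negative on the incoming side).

Applying the thin-lens equation to the first lens, 1/(-17.5) = 1/20 + 1/d_i1, which gives d_i1 = -9.333 cm.
The intermediate image is virtual, 9.333 cm to the left of lens 1, so d_o2 = L - d_i1 = 42.5 - (-9.333) = 51.833 cm.
Applying the thin-lens equation again with f_2 = 11.5 cm and d_o2 = 51.833 cm gives d_i2 = 14.779 cm.

15 cm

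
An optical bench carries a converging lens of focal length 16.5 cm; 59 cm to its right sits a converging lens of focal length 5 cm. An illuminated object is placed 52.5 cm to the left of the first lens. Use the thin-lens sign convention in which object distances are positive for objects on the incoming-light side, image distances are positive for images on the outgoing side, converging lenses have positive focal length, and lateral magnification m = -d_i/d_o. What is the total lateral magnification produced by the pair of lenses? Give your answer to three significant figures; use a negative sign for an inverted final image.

First lens: d_i1 = 1/(1/16.5 - 1/52.5) = 24.062 cm.
m_1 = -(24.062)/52.5 = -0.4583.
The intermediate image is 24.062 cm to the right of lens 1, so d_o2 = L - d_i1 = 59 - 24.062 = 34.938 cm.
Second lens: d_i2 = 1/(1/5 - 1/(34.938)) = 5.835 cm.
m_2 = -(5.835)/(34.938) = -0.1670.
Overall magnification: m = m_1 m_2 = 0.0765.

0.0765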